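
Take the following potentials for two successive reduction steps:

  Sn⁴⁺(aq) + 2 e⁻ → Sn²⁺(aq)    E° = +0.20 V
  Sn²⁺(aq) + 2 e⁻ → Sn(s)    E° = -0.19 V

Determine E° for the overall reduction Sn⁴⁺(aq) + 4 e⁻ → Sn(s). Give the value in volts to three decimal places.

+0.005 V

Adding the free-energy changes (−nFE°) of the two steps gives −n₃FE°₃ = −n₁FE°₁ − n₂FE°₂.
E°₃ = (2×+0.20 + 2×-0.19) / 4 = (+0.020) / 4 = +0.005 V.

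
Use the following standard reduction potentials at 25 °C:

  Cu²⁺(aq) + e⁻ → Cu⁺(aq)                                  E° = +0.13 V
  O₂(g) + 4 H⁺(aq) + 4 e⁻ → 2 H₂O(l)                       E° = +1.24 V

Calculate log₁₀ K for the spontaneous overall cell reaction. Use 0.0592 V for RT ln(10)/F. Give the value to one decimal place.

Cathode: O₂/H₂O; anode: Cu²⁺/Cu⁺. E°cell = +1.11 V, n = 4.
log K = nE°cell / 0.0592 = (4)(+1.11) / 0.0592 = 75.0.

75.0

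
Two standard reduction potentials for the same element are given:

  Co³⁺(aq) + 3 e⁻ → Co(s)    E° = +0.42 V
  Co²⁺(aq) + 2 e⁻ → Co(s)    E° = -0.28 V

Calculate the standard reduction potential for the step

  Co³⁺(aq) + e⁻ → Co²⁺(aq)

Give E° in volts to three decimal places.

+1.820 V

Sequential free energies add, so n₃E°₃ = n₁E°₁ + n₂E°₂.
With n₃ = 3, and the known step contributing 2×(-0.28) V, the unknown satisfies 1·E° = 3×(+0.42) − 2×(-0.28) = +1.820.
E° = +1.820 / 1 = +1.820 V.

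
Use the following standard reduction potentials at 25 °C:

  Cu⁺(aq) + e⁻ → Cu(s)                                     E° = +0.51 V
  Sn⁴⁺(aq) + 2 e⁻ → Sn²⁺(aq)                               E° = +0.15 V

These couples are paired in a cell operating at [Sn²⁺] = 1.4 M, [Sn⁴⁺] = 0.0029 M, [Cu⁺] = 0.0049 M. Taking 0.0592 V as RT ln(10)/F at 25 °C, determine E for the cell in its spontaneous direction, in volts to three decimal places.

+0.303 V

Cu⁺/Cu is the cathode (higher E°), Sn⁴⁺/Sn²⁺ the anode: E°cell = +0.51 − (+0.15) = +0.36 V, n = 2.
Overall: 2 Cu⁺(aq) + Sn²⁺(aq) → 2 Cu(s) + Sn⁴⁺(aq)
Q = [Sn⁴⁺] / ([Cu⁺]^2·[Sn²⁺]); log Q = 1.936.
E = E° − (0.0592/n) log Q = +0.36 − (0.0592/2)(1.936) = +0.303 V.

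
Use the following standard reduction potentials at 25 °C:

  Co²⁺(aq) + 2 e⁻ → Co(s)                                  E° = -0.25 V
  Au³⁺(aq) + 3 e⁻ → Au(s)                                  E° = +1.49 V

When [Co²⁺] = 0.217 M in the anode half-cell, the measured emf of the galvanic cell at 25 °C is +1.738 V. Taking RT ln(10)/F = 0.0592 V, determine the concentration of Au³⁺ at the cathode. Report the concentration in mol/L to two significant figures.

Au³⁺/Au is the cathode, Co²⁺/Co the anode: E°cell = +1.74 V, n = 6.
Overall reaction: 2 Au³⁺(aq) + 3 Co(s) → 2 Au(s) + 3 Co²⁺(aq); Q = [Co²⁺]^3/[Au³⁺]^2.
From E = E° − (0.0592/n) log Q: log Q = (E° − E)·n/0.0592 = (+1.74 − (+1.738))·6/0.0592 = 0.2027.
So 2·log[Au³⁺] = 3·log(0.217) − log Q = -1.9906 − (0.2027) = -2.1933; log[Au³⁺] = -2.1933 / 2 = -1.0966; [Au³⁺] = 10^(-1.0966) ≈ 0.080 M.

0.080 M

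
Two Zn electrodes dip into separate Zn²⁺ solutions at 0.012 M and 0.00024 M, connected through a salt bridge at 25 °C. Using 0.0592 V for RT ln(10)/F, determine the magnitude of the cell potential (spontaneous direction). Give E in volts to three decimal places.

For a concentration cell E°cell = 0. The 0.012 M side is the cathode (reduction is favoured where [Zn²⁺] is higher).
With n = 2, E = −(0.0592/2) log([Zn²⁺]ₐₙ/[Zn²⁺]꜀ₐₜ) = −(0.0592/2) log(0.00024/0.012) = −(0.0592/2)(-1.699) = +0.050 V.

+0.050 V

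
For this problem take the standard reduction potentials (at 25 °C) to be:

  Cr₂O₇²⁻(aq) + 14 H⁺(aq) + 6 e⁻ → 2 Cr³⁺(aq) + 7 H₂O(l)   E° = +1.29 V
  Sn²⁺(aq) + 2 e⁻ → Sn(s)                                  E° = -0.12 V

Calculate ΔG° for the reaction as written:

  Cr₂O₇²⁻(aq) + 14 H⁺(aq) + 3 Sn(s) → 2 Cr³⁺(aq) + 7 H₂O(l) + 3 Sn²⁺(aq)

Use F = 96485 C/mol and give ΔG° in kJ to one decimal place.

-816.3 kJ

As written, Cr₂O₇²⁻/Cr³⁺ is reduced (cathode) and Sn²⁺/Sn is oxidised (anode), so E°cell = (+1.29) − (-0.12) = +1.41 V.
Balancing electrons gives n = 6.
ΔG° = −nFE° = −(6)(96485)(+1.41) = -816,263 J = -816.3 kJ.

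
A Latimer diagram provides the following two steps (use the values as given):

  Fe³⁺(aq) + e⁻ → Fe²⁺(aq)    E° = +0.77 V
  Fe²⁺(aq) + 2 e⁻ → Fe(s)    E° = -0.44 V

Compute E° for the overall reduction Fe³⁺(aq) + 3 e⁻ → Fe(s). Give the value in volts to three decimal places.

-0.037 V

Adding the free-energy changes (−nFE°) of the two steps gives −n₃FE°₃ = −n₁FE°₁ − n₂FE°₂.
E°₃ = (1×+0.77 + 2×-0.44) / 3 = (-0.110) / 3 = -0.037 V.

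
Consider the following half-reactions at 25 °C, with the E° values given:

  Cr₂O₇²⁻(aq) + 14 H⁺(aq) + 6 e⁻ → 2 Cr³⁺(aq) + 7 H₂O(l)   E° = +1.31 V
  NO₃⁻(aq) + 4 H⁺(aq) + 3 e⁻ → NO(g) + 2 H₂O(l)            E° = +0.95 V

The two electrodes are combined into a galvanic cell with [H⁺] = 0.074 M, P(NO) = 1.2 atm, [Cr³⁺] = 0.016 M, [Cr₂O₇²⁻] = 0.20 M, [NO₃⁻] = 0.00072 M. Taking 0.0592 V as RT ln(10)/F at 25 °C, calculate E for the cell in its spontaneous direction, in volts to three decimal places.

+0.385 V

Cr₂O₇²⁻/Cr³⁺ is the cathode (higher E°), NO₃⁻/NO the anode: E°cell = +1.31 − (+0.95) = +0.36 V, n = 6.
Overall: Cr₂O₇²⁻(aq) + 6 H⁺(aq) + 2 NO(g) → 2 Cr³⁺(aq) + 3 H₂O(l) + 2 NO₃⁻(aq)
Q = [Cr³⁺]^2·[NO₃⁻]^2 / ([Cr₂O₇²⁻]·[H⁺]^6·P(NO)^2); log Q = -2.552.
E = E° − (0.0592/n) log Q = +0.36 − (0.0592/6)(-2.552) = +0.385 V.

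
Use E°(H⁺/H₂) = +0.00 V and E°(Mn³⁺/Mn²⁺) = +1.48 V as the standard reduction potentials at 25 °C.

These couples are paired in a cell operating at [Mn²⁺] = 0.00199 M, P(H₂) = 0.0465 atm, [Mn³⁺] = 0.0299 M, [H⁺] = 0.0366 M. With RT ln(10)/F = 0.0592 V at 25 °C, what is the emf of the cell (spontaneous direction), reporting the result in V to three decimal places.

+1.595 V

Mn³⁺/Mn²⁺ is the cathode (higher E°), H⁺/H₂ the anode: E°cell = +1.48 − (+0.00) = +1.48 V, n = 2.
Overall: 2 Mn³⁺(aq) + H₂(g) → 2 Mn²⁺(aq) + 2 H⁺(aq)
Q = [Mn²⁺]^2·[H⁺]^2 / ([Mn³⁺]^2·P(H₂)); log Q = -3.894.
E = E° − (0.0592/n) log Q = +1.48 − (0.0592/2)(-3.894) = +1.595 V.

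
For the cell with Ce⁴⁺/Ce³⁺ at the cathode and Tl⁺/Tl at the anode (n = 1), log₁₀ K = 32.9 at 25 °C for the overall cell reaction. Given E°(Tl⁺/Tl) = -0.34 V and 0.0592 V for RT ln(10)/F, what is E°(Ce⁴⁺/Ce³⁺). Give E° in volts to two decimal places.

+1.61 V

E°cell = (0.0592/n)·log K = (0.0592/1)(32.9) = +1.948 V.
Since Ce⁴⁺/Ce³⁺ is the cathode and Tl⁺/Tl the anode, E°cell = E°(Ce⁴⁺/Ce³⁺) − E°(Tl⁺/Tl).
So E°(Ce⁴⁺/Ce³⁺) = E°cell + E°(Tl⁺/Tl) = +1.948 + (-0.34) = +1.61 V.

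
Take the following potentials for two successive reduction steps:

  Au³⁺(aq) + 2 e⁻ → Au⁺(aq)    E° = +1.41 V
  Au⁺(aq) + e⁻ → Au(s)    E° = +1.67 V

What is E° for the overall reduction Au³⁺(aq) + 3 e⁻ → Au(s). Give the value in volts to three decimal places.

+1.497 V

Since ΔG° = −nFE° is additive over sequential reductions, n₃E°₃ = n₁E°₁ + n₂E°₂.
E°₃ = (2×+1.41 + 1×+1.67) / 3 = (+4.490) / 3 = +1.497 V.
Simply averaging or adding the two E° values would be wrong; the electron-weighted sum is required.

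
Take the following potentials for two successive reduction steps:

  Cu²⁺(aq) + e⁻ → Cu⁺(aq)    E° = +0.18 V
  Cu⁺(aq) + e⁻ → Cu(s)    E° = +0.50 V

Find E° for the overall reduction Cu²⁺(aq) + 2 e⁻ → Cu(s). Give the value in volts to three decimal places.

+0.340 V

Standard free energies of sequential steps add: ΔG°₃ = ΔG°₁ + ΔG°₂, so n₃E°₃ = n₁E°₁ + n₂E°₂.
E°₃ = (1×+0.18 + 1×+0.50) / 2 = (+0.680) / 2 = +0.340 V.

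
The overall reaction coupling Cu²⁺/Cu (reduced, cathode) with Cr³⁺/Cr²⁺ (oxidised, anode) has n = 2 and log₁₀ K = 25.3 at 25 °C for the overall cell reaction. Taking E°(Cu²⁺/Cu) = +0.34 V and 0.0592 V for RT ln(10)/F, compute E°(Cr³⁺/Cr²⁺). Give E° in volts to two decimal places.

E°cell = (0.0592/n)·log K = (0.0592/2)(25.3) = +0.749 V.
Since Cu²⁺/Cu is the cathode and Cr³⁺/Cr²⁺ the anode, E°cell = E°(Cu²⁺/Cu) − E°(Cr³⁺/Cr²⁺).
So E°(Cr³⁺/Cr²⁺) = E°(Cu²⁺/Cu) − E°cell = (+0.34) − (+0.749) = -0.41 V.

-0.41 V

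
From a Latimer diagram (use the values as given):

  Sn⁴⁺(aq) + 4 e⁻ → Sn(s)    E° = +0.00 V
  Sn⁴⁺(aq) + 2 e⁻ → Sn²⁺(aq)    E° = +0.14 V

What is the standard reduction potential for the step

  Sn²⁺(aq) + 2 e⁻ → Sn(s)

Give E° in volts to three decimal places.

Sequential free energies add, so n₃E°₃ = n₁E°₁ + n₂E°₂.
With n₃ = 4, and the known step contributing 2×(+0.14) V, the unknown satisfies 2·E° = 4×(+0.00) − 2×(+0.14) = -0.280.
E° = -0.280 / 2 = -0.140 V.

-0.140 V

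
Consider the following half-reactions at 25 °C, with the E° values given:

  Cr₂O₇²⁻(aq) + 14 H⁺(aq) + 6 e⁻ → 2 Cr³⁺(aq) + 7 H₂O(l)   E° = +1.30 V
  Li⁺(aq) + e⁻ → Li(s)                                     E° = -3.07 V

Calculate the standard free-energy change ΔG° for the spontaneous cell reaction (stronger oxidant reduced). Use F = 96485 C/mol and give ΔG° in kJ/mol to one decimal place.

Cr₂O₇²⁻/Cr³⁺ (E° = +1.30 V) is the cathode; Li⁺/Li (E° = -3.07 V) is the anode, so E°cell = +4.37 V.
Balancing electrons gives n = 6 (lcm of 6 and 1).
ΔG° = −nFE° = −(6)(96485)(+4.37) = -2,529,837 J = -2529.8 kJ/mol.

-2529.8 kJ/mol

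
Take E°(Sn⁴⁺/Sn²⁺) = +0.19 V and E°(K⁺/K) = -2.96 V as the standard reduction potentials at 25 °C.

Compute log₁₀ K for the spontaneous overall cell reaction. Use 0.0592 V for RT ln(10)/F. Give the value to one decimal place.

Cathode: Sn⁴⁺/Sn²⁺; anode: K⁺/K. E°cell = +3.15 V, n = 2.
log K = nE°cell / 0.0592 = (2)(+3.15) / 0.0592 = 106.4.

106.4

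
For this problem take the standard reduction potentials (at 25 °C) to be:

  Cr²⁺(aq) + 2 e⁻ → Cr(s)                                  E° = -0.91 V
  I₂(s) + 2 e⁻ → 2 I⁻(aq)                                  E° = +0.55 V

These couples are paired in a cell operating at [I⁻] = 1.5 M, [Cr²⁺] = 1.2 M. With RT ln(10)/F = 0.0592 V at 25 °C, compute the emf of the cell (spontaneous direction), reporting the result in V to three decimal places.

+1.447 V

I₂/I⁻ is the cathode (higher E°), Cr²⁺/Cr the anode: E°cell = +0.55 − (-0.91) = +1.46 V, n = 2.
Overall: I₂(s) + Cr(s) → 2 I⁻(aq) + Cr²⁺(aq)
Q = [I⁻]^2·[Cr²⁺]; log Q = 0.431.
E = E° − (0.0592/n) log Q = +1.46 − (0.0592/2)(0.431) = +1.447 V.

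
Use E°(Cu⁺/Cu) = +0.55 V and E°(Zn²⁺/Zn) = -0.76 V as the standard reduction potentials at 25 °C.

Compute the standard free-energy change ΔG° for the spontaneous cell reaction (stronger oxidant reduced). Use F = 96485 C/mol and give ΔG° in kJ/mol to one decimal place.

-252.8 kJ/mol

Cu⁺/Cu (E° = +0.55 V) is the cathode; Zn²⁺/Zn (E° = -0.76 V) is the anode, so E°cell = +1.31 V.
Balancing electrons gives n = 2 (lcm of 1 and 2).
ΔG° = −nFE° = −(2)(96485)(+1.31) = -252,791 J = -252.8 kJ/mol.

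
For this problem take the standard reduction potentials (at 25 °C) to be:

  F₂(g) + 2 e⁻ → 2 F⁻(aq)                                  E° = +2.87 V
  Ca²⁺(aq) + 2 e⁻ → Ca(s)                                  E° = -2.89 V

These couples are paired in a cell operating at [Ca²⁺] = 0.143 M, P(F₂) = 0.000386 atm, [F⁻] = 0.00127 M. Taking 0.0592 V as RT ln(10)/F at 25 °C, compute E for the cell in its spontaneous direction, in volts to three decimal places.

F₂/F⁻ is the cathode (higher E°), Ca²⁺/Ca the anode: E°cell = +2.87 − (-2.89) = +5.76 V, n = 2.
Overall: F₂(g) + Ca(s) → 2 F⁻(aq) + Ca²⁺(aq)
Q = [F⁻]^2·[Ca²⁺] / (P(F₂)); log Q = -3.224.
E = E° − (0.0592/n) log Q = +5.76 − (0.0592/2)(-3.224) = +5.855 V.

+5.855 V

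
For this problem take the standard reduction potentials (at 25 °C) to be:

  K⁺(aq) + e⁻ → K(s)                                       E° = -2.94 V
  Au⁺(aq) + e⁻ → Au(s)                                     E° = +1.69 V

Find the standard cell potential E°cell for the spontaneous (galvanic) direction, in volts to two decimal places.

+4.63 V

The Au⁺/Au couple has the higher reduction potential, so it is the cathode; K⁺/K is oxidised at the anode.
E°cell = E°(cathode) − E°(anode) = (+1.69) − (-2.94) = +4.63 V.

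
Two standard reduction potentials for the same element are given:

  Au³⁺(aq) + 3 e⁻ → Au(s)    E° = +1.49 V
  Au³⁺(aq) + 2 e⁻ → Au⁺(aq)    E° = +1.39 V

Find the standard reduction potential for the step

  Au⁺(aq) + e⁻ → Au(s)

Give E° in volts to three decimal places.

Sequential free energies add, so n₃E°₃ = n₁E°₁ + n₂E°₂.
With n₃ = 3, and the known step contributing 2×(+1.39) V, the unknown satisfies 1·E° = 3×(+1.49) − 2×(+1.39) = +1.690.
E° = +1.690 / 1 = +1.690 V.

+1.690 V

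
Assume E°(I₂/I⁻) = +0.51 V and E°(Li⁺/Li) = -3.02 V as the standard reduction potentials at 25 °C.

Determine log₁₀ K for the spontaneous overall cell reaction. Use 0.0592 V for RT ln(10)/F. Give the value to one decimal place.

119.3

Cathode: I₂/I⁻; anode: Li⁺/Li. E°cell = +3.53 V, n = 2.
log K = nE°cell / 0.0592 = (2)(+3.53) / 0.0592 = 119.3.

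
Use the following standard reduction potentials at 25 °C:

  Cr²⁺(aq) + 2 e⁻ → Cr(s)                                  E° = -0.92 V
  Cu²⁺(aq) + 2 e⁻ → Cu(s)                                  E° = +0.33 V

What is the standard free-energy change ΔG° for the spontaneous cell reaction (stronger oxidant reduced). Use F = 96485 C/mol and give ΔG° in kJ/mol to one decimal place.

-241.2 kJ/mol

Cu²⁺/Cu (E° = +0.33 V) is the cathode; Cr²⁺/Cr (E° = -0.92 V) is the anode, so E°cell = +1.25 V.
Balancing electrons gives n = 2 (lcm of 2 and 2).
ΔG° = −nFE° = −(2)(96485)(+1.25) = -241,212 J = -241.2 kJ/mol.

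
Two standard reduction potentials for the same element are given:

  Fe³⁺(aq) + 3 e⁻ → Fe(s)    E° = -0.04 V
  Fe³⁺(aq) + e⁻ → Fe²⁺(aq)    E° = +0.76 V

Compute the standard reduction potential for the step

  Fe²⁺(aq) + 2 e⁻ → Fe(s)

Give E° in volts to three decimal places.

-0.440 V

Sequential free energies add, so n₃E°₃ = n₁E°₁ + n₂E°₂.
With n₃ = 3, and the known step contributing 1×(+0.76) V, the unknown satisfies 2·E° = 3×(-0.04) − 1×(+0.76) = -0.880.
E° = -0.880 / 2 = -0.440 V.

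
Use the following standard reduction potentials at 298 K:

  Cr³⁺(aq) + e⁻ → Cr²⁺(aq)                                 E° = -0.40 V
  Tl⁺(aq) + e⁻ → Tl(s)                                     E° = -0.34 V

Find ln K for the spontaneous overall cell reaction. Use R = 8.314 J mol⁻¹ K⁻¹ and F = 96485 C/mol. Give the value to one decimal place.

2.3

Cathode: Tl⁺/Tl; anode: Cr³⁺/Cr²⁺. E°cell = (-0.34) − (-0.40) = +0.06 V, with n = 1.
ΔG° = −nFE° = −RT ln K, so ln K = nFE°/(RT) = (1)(96485)(+0.06) / ((8.314)(298)) = 2.337.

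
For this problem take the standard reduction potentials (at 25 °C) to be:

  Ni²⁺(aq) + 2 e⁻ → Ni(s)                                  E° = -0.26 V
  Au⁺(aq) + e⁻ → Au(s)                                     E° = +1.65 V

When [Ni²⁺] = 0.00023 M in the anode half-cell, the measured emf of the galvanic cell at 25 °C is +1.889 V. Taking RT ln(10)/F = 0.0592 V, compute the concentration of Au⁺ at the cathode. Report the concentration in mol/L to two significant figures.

0.0067 M

Au⁺/Au is the cathode, Ni²⁺/Ni the anode: E°cell = +1.91 V, n = 2.
Overall reaction: 2 Au⁺(aq) + Ni(s) → 2 Au(s) + Ni²⁺(aq); Q = [Ni²⁺]^1/[Au⁺]^2.
From E = E° − (0.0592/n) log Q: log Q = (E° − E)·n/0.0592 = (+1.91 − (+1.889))·2/0.0592 = 0.7095.
So 2·log[Au⁺] = 1·log(0.00023) − log Q = -3.6383 − (0.7095) = -4.3478; log[Au⁺] = -4.3478 / 2 = -2.1739; [Au⁺] = 10^(-2.1739) ≈ 0.0067 M.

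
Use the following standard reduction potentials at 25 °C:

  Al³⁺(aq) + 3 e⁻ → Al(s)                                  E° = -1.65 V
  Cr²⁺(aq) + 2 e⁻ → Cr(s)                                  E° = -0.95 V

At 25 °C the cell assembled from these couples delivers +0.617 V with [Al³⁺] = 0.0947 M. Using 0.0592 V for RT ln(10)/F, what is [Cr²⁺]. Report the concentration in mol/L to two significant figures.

0.00033 M

Cr²⁺/Cr is the cathode, Al³⁺/Al the anode: E°cell = +0.70 V, n = 6.
Overall reaction: 3 Cr²⁺(aq) + 2 Al(s) → 3 Cr(s) + 2 Al³⁺(aq); Q = [Al³⁺]^2/[Cr²⁺]^3.
From E = E° − (0.0592/n) log Q: log Q = (E° − E)·n/0.0592 = (+0.70 − (+0.617))·6/0.0592 = 8.4122.
So 3·log[Cr²⁺] = 2·log(0.0947) − log Q = -2.0473 − (8.4122) = -10.4595; log[Cr²⁺] = -10.4595 / 3 = -3.4865; [Cr²⁺] = 10^(-3.4865) ≈ 0.00033 M.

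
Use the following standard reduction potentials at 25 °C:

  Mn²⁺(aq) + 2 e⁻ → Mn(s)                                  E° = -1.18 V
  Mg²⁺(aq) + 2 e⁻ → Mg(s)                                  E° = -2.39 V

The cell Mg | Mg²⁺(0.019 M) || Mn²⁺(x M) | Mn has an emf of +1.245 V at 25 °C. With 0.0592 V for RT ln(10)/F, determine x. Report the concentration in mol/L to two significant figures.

Mn²⁺/Mn is the cathode, Mg²⁺/Mg the anode: E°cell = +1.21 V, n = 2.
Overall reaction: Mn²⁺(aq) + Mg(s) → Mn(s) + Mg²⁺(aq); Q = [Mg²⁺]^1/[Mn²⁺]^1.
From E = E° − (0.0592/n) log Q: log Q = (E° − E)·n/0.0592 = (+1.21 − (+1.245))·2/0.0592 = -1.1824.
So 1·log[Mn²⁺] = 1·log(0.019) − log Q = -1.7212 − (-1.1824) = -0.5388; [Mn²⁺] = 10^(-0.5388) ≈ 0.29 M.

0.29 M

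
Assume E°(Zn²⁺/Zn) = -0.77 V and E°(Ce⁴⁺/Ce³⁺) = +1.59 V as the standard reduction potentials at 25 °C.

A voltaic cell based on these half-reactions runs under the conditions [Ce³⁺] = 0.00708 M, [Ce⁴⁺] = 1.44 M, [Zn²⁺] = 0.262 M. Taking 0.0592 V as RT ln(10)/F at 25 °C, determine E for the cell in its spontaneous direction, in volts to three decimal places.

Ce⁴⁺/Ce³⁺ is the cathode (higher E°), Zn²⁺/Zn the anode: E°cell = +1.59 − (-0.77) = +2.36 V, n = 2.
Overall: 2 Ce⁴⁺(aq) + Zn(s) → 2 Ce³⁺(aq) + Zn²⁺(aq)
Q = [Ce³⁺]^2·[Zn²⁺] / ([Ce⁴⁺]^2); log Q = -5.198.
E = E° − (0.0592/n) log Q = +2.36 − (0.0592/2)(-5.198) = +2.514 V.

+2.514 V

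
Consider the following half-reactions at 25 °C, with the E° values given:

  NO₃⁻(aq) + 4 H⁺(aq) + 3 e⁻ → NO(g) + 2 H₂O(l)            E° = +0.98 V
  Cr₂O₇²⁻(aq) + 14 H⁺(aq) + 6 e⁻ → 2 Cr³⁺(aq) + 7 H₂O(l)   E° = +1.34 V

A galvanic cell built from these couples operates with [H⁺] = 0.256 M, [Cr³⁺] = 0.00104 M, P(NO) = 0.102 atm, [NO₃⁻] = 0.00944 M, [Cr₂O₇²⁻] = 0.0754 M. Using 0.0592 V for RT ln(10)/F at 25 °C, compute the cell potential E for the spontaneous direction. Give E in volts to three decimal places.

+0.393 V

Cr₂O₇²⁻/Cr³⁺ is the cathode (higher E°), NO₃⁻/NO the anode: E°cell = +1.34 − (+0.98) = +0.36 V, n = 6.
Overall: Cr₂O₇²⁻(aq) + 6 H⁺(aq) + 2 NO(g) → 2 Cr³⁺(aq) + 3 H₂O(l) + 2 NO₃⁻(aq)
Q = [Cr³⁺]^2·[NO₃⁻]^2 / ([Cr₂O₇²⁻]·[H⁺]^6·P(NO)^2); log Q = -3.360.
E = E° − (0.0592/n) log Q = +0.36 − (0.0592/6)(-3.360) = +0.393 V.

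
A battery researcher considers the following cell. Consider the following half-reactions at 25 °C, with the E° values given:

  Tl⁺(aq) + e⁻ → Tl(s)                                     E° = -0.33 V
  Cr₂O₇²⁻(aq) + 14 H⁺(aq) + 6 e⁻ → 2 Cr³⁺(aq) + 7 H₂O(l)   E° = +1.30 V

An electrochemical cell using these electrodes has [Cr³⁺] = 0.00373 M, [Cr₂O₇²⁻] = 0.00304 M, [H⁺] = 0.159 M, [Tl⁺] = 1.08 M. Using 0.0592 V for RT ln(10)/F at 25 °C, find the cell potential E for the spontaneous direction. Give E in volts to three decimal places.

Cr₂O₇²⁻/Cr³⁺ is the cathode (higher E°), Tl⁺/Tl the anode: E°cell = +1.30 − (-0.33) = +1.63 V, n = 6.
Overall: Cr₂O₇²⁻(aq) + 14 H⁺(aq) + 6 Tl(s) → 2 Cr³⁺(aq) + 7 H₂O(l) + 6 Tl⁺(aq)
Q = [Cr³⁺]^2·[Tl⁺]^6 / ([Cr₂O₇²⁻]·[H⁺]^14); log Q = 9.042.
E = E° − (0.0592/n) log Q = +1.63 − (0.0592/6)(9.042) = +1.541 V.

+1.541 V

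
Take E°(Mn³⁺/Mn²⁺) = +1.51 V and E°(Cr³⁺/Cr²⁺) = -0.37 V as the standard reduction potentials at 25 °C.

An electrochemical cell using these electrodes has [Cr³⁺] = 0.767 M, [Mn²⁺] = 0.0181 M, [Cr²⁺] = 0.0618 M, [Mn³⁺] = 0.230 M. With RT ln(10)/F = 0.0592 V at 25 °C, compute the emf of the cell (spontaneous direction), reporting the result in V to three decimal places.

+1.881 V

Mn³⁺/Mn²⁺ is the cathode (higher E°), Cr³⁺/Cr²⁺ the anode: E°cell = +1.51 − (-0.37) = +1.88 V, n = 1.
Overall: Mn³⁺(aq) + Cr²⁺(aq) → Mn²⁺(aq) + Cr³⁺(aq)
Q = [Mn²⁺]·[Cr³⁺] / ([Mn³⁺]·[Cr²⁺]); log Q = -0.010.
E = E° − (0.0592/n) log Q = +1.88 − (0.0592/1)(-0.010) = +1.881 V.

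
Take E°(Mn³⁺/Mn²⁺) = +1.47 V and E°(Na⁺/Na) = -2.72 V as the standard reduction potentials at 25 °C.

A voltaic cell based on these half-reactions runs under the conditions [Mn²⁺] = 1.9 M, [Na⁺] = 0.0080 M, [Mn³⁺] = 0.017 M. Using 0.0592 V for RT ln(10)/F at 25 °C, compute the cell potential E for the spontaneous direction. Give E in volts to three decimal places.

Mn³⁺/Mn²⁺ is the cathode (higher E°), Na⁺/Na the anode: E°cell = +1.47 − (-2.72) = +4.19 V, n = 1.
Overall: Mn³⁺(aq) + Na(s) → Mn²⁺(aq) + Na⁺(aq)
Q = [Mn²⁺]·[Na⁺] / ([Mn³⁺]); log Q = -0.049.
E = E° − (0.0592/n) log Q = +4.19 − (0.0592/1)(-0.049) = +4.193 V.

+4.193 V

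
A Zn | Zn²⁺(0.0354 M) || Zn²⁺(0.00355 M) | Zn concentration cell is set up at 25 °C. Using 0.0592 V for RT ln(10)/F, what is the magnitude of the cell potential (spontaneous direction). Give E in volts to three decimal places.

+0.030 V

For a concentration cell E°cell = 0. The 0.0354 M side is the cathode (reduction is favoured where [Zn²⁺] is higher).
With n = 2, E = −(0.0592/2) log([Zn²⁺]ₐₙ/[Zn²⁺]꜀ₐₜ) = −(0.0592/2) log(0.00355/0.0354) = −(0.0592/2)(-0.999) = +0.030 V.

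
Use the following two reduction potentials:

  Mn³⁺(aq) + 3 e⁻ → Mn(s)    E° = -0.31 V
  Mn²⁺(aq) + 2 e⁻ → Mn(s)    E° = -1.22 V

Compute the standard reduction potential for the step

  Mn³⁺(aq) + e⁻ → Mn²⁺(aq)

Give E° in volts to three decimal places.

+1.510 V

Sequential free energies add, so n₃E°₃ = n₁E°₁ + n₂E°₂.
With n₃ = 3, and the known step contributing 2×(-1.22) V, the unknown satisfies 1·E° = 3×(-0.31) − 2×(-1.22) = +1.510.
E° = +1.510 / 1 = +1.510 V.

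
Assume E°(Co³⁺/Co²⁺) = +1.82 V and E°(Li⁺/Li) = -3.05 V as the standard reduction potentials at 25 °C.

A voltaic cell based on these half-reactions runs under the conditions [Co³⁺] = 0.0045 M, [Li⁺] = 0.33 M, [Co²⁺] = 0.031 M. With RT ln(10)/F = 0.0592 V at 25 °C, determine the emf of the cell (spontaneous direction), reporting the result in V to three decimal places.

+4.849 V

Co³⁺/Co²⁺ is the cathode (higher E°), Li⁺/Li the anode: E°cell = +1.82 − (-3.05) = +4.87 V, n = 1.
Overall: Co³⁺(aq) + Li(s) → Co²⁺(aq) + Li⁺(aq)
Q = [Co²⁺]·[Li⁺] / ([Co³⁺]); log Q = 0.357.
E = E° − (0.0592/n) log Q = +4.87 − (0.0592/1)(0.357) = +4.849 V.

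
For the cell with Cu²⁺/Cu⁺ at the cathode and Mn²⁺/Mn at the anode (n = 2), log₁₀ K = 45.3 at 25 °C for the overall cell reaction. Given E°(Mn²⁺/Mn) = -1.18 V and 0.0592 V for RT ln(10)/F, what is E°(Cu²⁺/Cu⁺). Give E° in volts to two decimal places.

E°cell = (0.0592/n)·log K = (0.0592/2)(45.3) = +1.341 V.
Since Cu²⁺/Cu⁺ is the cathode and Mn²⁺/Mn the anode, E°cell = E°(Cu²⁺/Cu⁺) − E°(Mn²⁺/Mn).
So E°(Cu²⁺/Cu⁺) = E°cell + E°(Mn²⁺/Mn) = +1.341 + (-1.18) = +0.16 V.

+0.16 V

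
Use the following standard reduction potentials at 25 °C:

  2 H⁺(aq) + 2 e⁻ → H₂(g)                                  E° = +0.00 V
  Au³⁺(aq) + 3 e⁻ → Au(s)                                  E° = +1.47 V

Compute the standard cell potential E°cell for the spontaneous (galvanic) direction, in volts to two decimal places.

The Au³⁺/Au couple has the higher reduction potential, so it is the cathode; H⁺/H₂ is oxidised at the anode.
E°cell = E°(cathode) − E°(anode) = (+1.47) − (+0.00) = +1.47 V.

+1.47 V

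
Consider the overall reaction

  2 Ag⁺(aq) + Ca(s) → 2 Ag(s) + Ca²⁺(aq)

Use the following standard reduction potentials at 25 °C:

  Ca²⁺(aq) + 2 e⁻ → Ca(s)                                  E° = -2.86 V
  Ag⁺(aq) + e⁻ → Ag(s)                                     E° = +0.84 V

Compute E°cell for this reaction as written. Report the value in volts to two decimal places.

+3.70 V

The Ag⁺/Ag couple has the higher reduction potential, so it is the cathode; Ca²⁺/Ca is oxidised at the anode.
E°cell = E°(cathode) − E°(anode) = (+0.84) − (-2.86) = +3.70 V.
Since E°cell > 0, the reaction is spontaneous under standard conditions.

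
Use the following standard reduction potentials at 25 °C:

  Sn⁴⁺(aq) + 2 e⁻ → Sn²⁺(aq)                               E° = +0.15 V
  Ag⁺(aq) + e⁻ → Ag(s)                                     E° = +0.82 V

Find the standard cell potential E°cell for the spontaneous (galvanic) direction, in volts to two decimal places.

+0.67 V

The Ag⁺/Ag couple has the higher reduction potential, so it is the cathode; Sn⁴⁺/Sn²⁺ is oxidised at the anode.
E°cell = E°(cathode) − E°(anode) = (+0.82) − (+0.15) = +0.67 V.
Since E°cell > 0, the reaction is spontaneous under standard conditions.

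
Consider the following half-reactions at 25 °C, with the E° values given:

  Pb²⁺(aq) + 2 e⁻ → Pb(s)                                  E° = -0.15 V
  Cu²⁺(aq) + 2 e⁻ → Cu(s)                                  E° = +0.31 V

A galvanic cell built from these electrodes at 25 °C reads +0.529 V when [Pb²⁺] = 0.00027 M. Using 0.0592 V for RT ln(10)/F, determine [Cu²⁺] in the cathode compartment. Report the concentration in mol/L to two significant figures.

Cu²⁺/Cu is the cathode, Pb²⁺/Pb the anode: E°cell = +0.46 V, n = 2.
Overall reaction: Cu²⁺(aq) + Pb(s) → Cu(s) + Pb²⁺(aq); Q = [Pb²⁺]^1/[Cu²⁺]^1.
From E = E° − (0.0592/n) log Q: log Q = (E° − E)·n/0.0592 = (+0.46 − (+0.529))·2/0.0592 = -2.3311.
So 1·log[Cu²⁺] = 1·log(0.00027) − log Q = -3.5686 − (-2.3311) = -1.2375; [Cu²⁺] = 10^(-1.2375) ≈ 0.058 M.

0.058 M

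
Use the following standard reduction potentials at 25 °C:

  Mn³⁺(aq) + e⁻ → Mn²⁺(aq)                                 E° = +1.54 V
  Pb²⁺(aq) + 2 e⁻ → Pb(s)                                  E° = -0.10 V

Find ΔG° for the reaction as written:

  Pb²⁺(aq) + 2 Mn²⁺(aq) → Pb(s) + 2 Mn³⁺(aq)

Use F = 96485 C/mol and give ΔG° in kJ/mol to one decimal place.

+316.5 kJ/mol

As written, Pb²⁺/Pb is reduced (cathode) and Mn³⁺/Mn²⁺ is oxidised (anode), so E°cell = (-0.10) − (+1.54) = -1.64 V.
Balancing electrons gives n = 2.
ΔG° = −nFE° = −(2)(96485)(-1.64) = 316,471 J = +316.5 kJ/mol.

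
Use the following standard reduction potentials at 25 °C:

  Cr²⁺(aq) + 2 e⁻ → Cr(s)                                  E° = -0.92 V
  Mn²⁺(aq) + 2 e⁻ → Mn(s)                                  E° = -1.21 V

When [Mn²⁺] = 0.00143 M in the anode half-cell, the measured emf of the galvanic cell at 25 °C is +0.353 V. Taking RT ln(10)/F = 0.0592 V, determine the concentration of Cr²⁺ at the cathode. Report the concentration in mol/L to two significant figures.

0.19 M

Cr²⁺/Cr is the cathode, Mn²⁺/Mn the anode: E°cell = +0.29 V, n = 2.
Overall reaction: Cr²⁺(aq) + Mn(s) → Cr(s) + Mn²⁺(aq); Q = [Mn²⁺]^1/[Cr²⁺]^1.
From E = E° − (0.0592/n) log Q: log Q = (E° − E)·n/0.0592 = (+0.29 − (+0.353))·2/0.0592 = -2.1284.
So 1·log[Cr²⁺] = 1·log(0.00143) − log Q = -2.8447 − (-2.1284) = -0.7163; [Cr²⁺] = 10^(-0.7163) ≈ 0.19 M.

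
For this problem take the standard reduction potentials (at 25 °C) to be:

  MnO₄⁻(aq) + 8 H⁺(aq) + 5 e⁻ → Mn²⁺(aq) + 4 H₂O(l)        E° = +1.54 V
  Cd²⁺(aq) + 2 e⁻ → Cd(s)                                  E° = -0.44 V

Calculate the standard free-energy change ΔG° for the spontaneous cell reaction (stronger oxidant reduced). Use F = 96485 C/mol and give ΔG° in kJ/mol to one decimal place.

MnO₄⁻/Mn²⁺ (E° = +1.54 V) is the cathode; Cd²⁺/Cd (E° = -0.44 V) is the anode, so E°cell = +1.98 V.
Balancing electrons gives n = 10 (lcm of 5 and 2).
ΔG° = −nFE° = −(10)(96485)(+1.98) = -1,910,403 J = -1910.4 kJ/mol.

-1910.4 kJ/mol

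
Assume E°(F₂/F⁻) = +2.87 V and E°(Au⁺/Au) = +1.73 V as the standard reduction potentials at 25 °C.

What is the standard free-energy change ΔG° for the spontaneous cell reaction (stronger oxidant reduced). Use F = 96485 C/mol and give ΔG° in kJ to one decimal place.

-220.0 kJ

F₂/F⁻ (E° = +2.87 V) is the cathode; Au⁺/Au (E° = +1.73 V) is the anode, so E°cell = +1.14 V.
Balancing electrons gives n = 2 (lcm of 2 and 1).
ΔG° = −nFE° = −(2)(96485)(+1.14) = -219,986 J = -220.0 kJ.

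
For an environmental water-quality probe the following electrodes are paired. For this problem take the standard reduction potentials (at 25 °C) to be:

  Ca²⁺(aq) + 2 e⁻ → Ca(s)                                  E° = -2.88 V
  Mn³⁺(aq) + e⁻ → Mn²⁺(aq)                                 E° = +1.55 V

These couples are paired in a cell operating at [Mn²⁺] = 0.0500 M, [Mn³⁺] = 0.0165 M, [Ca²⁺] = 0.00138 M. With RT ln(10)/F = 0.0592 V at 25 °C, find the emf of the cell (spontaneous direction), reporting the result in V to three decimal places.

+4.486 V

Mn³⁺/Mn²⁺ is the cathode (higher E°), Ca²⁺/Ca the anode: E°cell = +1.55 − (-2.88) = +4.43 V, n = 2.
Overall: 2 Mn³⁺(aq) + Ca(s) → 2 Mn²⁺(aq) + Ca²⁺(aq)
Q = [Mn²⁺]^2·[Ca²⁺] / ([Mn³⁺]^2); log Q = -1.897.
E = E° − (0.0592/n) log Q = +4.43 − (0.0592/2)(-1.897) = +4.486 V.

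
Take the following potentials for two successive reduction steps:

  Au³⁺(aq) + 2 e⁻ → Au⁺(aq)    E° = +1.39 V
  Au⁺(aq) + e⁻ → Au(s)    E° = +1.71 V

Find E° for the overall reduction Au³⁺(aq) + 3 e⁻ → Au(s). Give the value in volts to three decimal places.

+1.497 V

Since ΔG° = −nFE° is additive over sequential reductions, n₃E°₃ = n₁E°₁ + n₂E°₂.
E°₃ = (2×+1.39 + 1×+1.71) / 3 = (+4.490) / 3 = +1.497 V.
Simply averaging or adding the two E° values would be wrong; the electron-weighted sum is required.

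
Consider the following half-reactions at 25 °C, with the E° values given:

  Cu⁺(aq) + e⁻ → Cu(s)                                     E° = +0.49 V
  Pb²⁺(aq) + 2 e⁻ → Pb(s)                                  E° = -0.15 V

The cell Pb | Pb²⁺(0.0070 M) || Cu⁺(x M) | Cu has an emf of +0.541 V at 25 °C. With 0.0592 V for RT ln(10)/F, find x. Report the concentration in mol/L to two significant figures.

0.0018 M

Cu⁺/Cu is the cathode, Pb²⁺/Pb the anode: E°cell = +0.64 V, n = 2.
Overall reaction: 2 Cu⁺(aq) + Pb(s) → 2 Cu(s) + Pb²⁺(aq); Q = [Pb²⁺]^1/[Cu⁺]^2.
From E = E° − (0.0592/n) log Q: log Q = (E° − E)·n/0.0592 = (+0.64 − (+0.541))·2/0.0592 = 3.3446.
So 2·log[Cu⁺] = 1·log(0.007) − log Q = -2.1549 − (3.3446) = -5.4995; log[Cu⁺] = -5.4995 / 2 = -2.7498; [Cu⁺] = 10^(-2.7498) ≈ 0.0018 M.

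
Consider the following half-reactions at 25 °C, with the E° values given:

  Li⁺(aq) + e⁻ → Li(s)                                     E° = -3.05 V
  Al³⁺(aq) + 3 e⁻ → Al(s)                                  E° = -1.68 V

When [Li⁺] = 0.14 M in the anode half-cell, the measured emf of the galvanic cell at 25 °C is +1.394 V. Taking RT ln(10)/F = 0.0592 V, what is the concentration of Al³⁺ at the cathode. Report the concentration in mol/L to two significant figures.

Al³⁺/Al is the cathode, Li⁺/Li the anode: E°cell = +1.37 V, n = 3.
Overall reaction: Al³⁺(aq) + 3 Li(s) → Al(s) + 3 Li⁺(aq); Q = [Li⁺]^3/[Al³⁺]^1.
From E = E° − (0.0592/n) log Q: log Q = (E° − E)·n/0.0592 = (+1.37 − (+1.394))·3/0.0592 = -1.2162.
So 1·log[Al³⁺] = 3·log(0.14) − log Q = -2.5616 − (-1.2162) = -1.3454; [Al³⁺] = 10^(-1.3454) ≈ 0.045 M.

0.045 M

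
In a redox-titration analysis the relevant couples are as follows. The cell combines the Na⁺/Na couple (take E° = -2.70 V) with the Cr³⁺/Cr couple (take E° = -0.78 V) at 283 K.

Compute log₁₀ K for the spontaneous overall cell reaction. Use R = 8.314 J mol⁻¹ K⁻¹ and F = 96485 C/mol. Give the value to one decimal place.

Cathode: Cr³⁺/Cr; anode: Na⁺/Na. E°cell = (-0.78) − (-2.70) = +1.92 V, with n = 3.
ΔG° = −nFE° = −RT ln K, so ln K = nFE°/(RT) = (3)(96485)(+1.92) / ((8.314)(283)) = 236.203.
log₁₀ K = 236.203 / ln 10 = 102.6.

102.6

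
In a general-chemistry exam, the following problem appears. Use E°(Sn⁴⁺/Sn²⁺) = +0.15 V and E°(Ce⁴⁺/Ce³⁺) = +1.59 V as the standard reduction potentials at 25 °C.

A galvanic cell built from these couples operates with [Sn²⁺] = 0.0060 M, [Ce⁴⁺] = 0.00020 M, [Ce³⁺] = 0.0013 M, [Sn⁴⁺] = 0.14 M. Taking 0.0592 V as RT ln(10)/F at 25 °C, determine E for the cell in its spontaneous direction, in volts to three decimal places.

+1.351 V

Ce⁴⁺/Ce³⁺ is the cathode (higher E°), Sn⁴⁺/Sn²⁺ the anode: E°cell = +1.59 − (+0.15) = +1.44 V, n = 2.
Overall: 2 Ce⁴⁺(aq) + Sn²⁺(aq) → 2 Ce³⁺(aq) + Sn⁴⁺(aq)
Q = [Ce³⁺]^2·[Sn⁴⁺] / ([Ce⁴⁺]^2·[Sn²⁺]); log Q = 2.994.
E = E° − (0.0592/n) log Q = +1.44 − (0.0592/2)(2.994) = +1.351 V.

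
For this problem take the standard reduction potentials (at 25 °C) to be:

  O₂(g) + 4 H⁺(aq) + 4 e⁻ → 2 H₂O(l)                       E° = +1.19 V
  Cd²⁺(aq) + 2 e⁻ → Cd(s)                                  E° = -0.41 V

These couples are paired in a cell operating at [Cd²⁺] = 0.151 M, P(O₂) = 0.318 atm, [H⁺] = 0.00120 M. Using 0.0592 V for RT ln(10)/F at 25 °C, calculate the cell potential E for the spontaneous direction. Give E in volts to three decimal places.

O₂/H₂O is the cathode (higher E°), Cd²⁺/Cd the anode: E°cell = +1.19 − (-0.41) = +1.60 V, n = 4.
Overall: O₂(g) + 4 H⁺(aq) + 2 Cd(s) → 2 H₂O(l) + 2 Cd²⁺(aq)
Q = [Cd²⁺]^2 / (P(O₂)·[H⁺]^4); log Q = 10.539.
E = E° − (0.0592/n) log Q = +1.60 − (0.0592/4)(10.539) = +1.444 V.

+1.444 V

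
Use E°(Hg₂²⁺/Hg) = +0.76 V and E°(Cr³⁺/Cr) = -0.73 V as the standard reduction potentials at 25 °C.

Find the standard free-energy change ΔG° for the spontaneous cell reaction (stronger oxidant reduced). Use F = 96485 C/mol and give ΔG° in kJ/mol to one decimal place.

Hg₂²⁺/Hg (E° = +0.76 V) is the cathode; Cr³⁺/Cr (E° = -0.73 V) is the anode, so E°cell = +1.49 V.
Balancing electrons gives n = 6 (lcm of 2 and 3).
ΔG° = −nFE° = −(6)(96485)(+1.49) = -862,576 J = -862.6 kJ/mol.

-862.6 kJ/mol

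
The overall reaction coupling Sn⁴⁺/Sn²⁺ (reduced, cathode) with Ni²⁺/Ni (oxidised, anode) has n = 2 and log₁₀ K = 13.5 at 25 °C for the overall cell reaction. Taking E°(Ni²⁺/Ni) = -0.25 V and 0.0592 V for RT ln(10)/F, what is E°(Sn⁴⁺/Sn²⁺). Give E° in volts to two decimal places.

+0.15 V

E°cell = (0.0592/n)·log K = (0.0592/2)(13.5) = +0.400 V.
Since Sn⁴⁺/Sn²⁺ is the cathode and Ni²⁺/Ni the anode, E°cell = E°(Sn⁴⁺/Sn²⁺) − E°(Ni²⁺/Ni).
So E°(Sn⁴⁺/Sn²⁺) = E°cell + E°(Ni²⁺/Ni) = +0.400 + (-0.25) = +0.15 V.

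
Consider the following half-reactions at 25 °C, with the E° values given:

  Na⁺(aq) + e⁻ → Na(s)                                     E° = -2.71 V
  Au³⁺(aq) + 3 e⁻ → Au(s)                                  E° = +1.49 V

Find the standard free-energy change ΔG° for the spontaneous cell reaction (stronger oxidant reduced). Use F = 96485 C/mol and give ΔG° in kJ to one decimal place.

Au³⁺/Au (E° = +1.49 V) is the cathode; Na⁺/Na (E° = -2.71 V) is the anode, so E°cell = +4.20 V.
Balancing electrons gives n = 3 (lcm of 3 and 1).
ΔG° = −nFE° = −(3)(96485)(+4.20) = -1,215,711 J = -1215.7 kJ.

-1215.7 kJ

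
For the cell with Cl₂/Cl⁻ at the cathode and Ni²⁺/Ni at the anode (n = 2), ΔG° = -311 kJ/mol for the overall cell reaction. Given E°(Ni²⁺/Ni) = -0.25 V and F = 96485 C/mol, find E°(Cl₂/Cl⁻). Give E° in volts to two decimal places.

E°cell = −ΔG°/(nF) = −(-311×10³)/((2)(96485)) = +1.612 V.
Since Cl₂/Cl⁻ is the cathode and Ni²⁺/Ni the anode, E°cell = E°(Cl₂/Cl⁻) − E°(Ni²⁺/Ni).
So E°(Cl₂/Cl⁻) = E°cell + E°(Ni²⁺/Ni) = +1.612 + (-0.25) = +1.36 V.

+1.36 V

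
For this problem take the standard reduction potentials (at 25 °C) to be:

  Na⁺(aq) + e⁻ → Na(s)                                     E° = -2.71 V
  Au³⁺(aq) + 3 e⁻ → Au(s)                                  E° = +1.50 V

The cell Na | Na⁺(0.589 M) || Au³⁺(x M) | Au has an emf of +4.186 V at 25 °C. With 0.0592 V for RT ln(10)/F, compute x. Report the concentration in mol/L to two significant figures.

0.012 M

Au³⁺/Au is the cathode, Na⁺/Na the anode: E°cell = +4.21 V, n = 3.
Overall reaction: Au³⁺(aq) + 3 Na(s) → Au(s) + 3 Na⁺(aq); Q = [Na⁺]^3/[Au³⁺]^1.
From E = E° − (0.0592/n) log Q: log Q = (E° − E)·n/0.0592 = (+4.21 − (+4.186))·3/0.0592 = 1.2162.
So 1·log[Au³⁺] = 3·log(0.589) − log Q = -0.6897 − (1.2162) = -1.9059; [Au³⁺] = 10^(-1.9059) ≈ 0.012 M.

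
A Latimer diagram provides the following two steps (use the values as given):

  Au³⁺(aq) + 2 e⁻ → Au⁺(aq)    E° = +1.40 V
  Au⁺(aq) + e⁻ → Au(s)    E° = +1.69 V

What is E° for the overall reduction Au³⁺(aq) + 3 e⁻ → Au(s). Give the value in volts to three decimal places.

Since ΔG° = −nFE° is additive over sequential reductions, n₃E°₃ = n₁E°₁ + n₂E°₂.
E°₃ = (2×+1.40 + 1×+1.69) / 3 = (+4.490) / 3 = +1.497 V.

+1.497 V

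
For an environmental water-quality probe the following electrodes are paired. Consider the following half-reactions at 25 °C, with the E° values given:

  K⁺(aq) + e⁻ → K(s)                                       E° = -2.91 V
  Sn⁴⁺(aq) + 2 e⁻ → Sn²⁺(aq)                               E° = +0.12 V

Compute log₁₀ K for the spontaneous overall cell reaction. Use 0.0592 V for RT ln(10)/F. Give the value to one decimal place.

102.4

Cathode: Sn⁴⁺/Sn²⁺; anode: K⁺/K. E°cell = +3.03 V, n = 2.
log K = nE°cell / 0.0592 = (2)(+3.03) / 0.0592 = 102.4.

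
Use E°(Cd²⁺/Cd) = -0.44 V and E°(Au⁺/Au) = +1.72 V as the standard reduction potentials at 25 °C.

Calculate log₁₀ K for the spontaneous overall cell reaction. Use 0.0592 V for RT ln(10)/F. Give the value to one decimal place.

Cathode: Au⁺/Au; anode: Cd²⁺/Cd. E°cell = +2.16 V, n = 2.
log K = nE°cell / 0.0592 = (2)(+2.16) / 0.0592 = 73.0.

73.0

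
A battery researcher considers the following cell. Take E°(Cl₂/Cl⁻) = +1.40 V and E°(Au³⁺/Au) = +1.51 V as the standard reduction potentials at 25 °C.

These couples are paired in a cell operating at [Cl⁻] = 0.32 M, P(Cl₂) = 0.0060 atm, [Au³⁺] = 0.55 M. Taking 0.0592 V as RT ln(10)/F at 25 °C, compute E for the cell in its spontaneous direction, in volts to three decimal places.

Au³⁺/Au is the cathode (higher E°), Cl₂/Cl⁻ the anode: E°cell = +1.51 − (+1.40) = +0.11 V, n = 6.
Overall: 2 Au³⁺(aq) + 6 Cl⁻(aq) → 2 Au(s) + 3 Cl₂(g)
Q = P(Cl₂)^3 / ([Au³⁺]^2·[Cl⁻]^6); log Q = -3.177.
E = E° − (0.0592/n) log Q = +0.11 − (0.0592/6)(-3.177) = +0.141 V.

+0.141 V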